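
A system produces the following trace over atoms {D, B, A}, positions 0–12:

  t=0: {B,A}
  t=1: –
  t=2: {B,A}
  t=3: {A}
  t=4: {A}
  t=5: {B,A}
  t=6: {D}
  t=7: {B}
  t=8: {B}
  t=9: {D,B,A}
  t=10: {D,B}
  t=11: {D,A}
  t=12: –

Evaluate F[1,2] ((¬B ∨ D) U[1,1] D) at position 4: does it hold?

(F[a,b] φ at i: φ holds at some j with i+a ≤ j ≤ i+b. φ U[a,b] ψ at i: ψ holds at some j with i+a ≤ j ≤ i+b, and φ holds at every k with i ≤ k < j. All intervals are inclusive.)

Check ((¬B ∨ D) U[1,1] D) at each j in [5,6]:
  j=5: fails
  j=6: fails
No position in the window satisfies it → formula fails.

Does not hold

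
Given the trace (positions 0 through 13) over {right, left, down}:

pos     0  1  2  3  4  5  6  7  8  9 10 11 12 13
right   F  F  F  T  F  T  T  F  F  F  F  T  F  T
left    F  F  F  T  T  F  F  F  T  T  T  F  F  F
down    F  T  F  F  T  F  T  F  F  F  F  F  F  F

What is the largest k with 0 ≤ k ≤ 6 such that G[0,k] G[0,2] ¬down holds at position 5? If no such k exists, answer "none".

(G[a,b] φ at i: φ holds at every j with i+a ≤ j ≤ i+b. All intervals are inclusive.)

G[0,2] ¬down must hold from j=5 onward; find where it first fails.
  j=5: fails → no k works.

none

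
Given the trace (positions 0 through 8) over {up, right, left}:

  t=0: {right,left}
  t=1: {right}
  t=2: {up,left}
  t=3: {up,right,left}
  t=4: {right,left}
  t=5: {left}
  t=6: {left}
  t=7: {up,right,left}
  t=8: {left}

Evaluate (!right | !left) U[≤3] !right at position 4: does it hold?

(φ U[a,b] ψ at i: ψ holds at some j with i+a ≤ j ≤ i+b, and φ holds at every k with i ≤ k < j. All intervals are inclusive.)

Need some j in [4,7] with !right, and (!right | !left) at every k in [4,j-1].
  j=4: !right false.
  j=5: !right holds, but (!right | !left) fails at k=4 → not this j.
  j=6: !right holds, but (!right | !left) fails at k=4 → not this j.
  j=7: !right false.
No j in the window works → until fails.

Does not hold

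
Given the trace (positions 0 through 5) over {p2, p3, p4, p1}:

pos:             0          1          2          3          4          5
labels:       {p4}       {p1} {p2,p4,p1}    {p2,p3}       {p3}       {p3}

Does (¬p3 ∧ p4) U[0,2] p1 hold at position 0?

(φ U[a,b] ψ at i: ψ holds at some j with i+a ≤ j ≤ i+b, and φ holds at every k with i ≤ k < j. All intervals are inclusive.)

True

Need some j in [0,2] with p1, and (¬p3 ∧ p4) at every k in [0,j-1].
  j=0: p1 false.
  j=1: p1 holds; (¬p3 ∧ p4) holds at every k in [0,0] → satisfied.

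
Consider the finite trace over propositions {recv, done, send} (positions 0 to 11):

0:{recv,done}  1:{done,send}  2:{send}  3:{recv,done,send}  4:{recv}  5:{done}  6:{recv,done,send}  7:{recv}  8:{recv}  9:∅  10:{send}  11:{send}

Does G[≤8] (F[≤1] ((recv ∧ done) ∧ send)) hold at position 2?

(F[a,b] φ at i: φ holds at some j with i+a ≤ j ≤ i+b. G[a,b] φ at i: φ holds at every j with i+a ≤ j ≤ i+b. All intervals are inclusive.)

False

Check F[≤1] ((recv ∧ done) ∧ send) at every j in [2,10]:
  j=2: holds (witness at 3)
  j=3: holds (witness at 3)
  j=4: fails (none in [4,5])
  j=5: holds (witness at 6)
  j=6: holds (witness at 6)
  j=7: fails (none in [7,8])
  j=8: fails (none in [8,9])
  j=9: fails (none in [9,10])
  j=10: fails (none in [10,11])
Fails at j=4 → formula fails.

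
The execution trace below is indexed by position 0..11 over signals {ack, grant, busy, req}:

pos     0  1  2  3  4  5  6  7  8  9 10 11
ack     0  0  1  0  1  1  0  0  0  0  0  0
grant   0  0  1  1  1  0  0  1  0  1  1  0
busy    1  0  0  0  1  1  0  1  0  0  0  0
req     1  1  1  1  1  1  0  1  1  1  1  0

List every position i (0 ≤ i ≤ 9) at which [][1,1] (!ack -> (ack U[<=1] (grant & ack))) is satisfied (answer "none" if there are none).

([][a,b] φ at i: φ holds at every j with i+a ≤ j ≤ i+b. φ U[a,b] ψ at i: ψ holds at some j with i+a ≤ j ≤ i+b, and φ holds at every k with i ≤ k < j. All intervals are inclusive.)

Evaluate at each i in [0,9]:
  i=0: ✗ (fails at j=1)
  i=1: ✓ (all of [2,2])
  i=2: ✗ (fails at j=3)
  i=3: ✓ (all of [4,4])
  i=4: ✓ (all of [5,5])
  i=5: ✗ (fails at j=6)
  i=6: ✗ (fails at j=7)
  i=7: ✗ (fails at j=8)
  i=8: ✗ (fails at j=9)
  i=9: ✗ (fails at j=10)

1, 3, 4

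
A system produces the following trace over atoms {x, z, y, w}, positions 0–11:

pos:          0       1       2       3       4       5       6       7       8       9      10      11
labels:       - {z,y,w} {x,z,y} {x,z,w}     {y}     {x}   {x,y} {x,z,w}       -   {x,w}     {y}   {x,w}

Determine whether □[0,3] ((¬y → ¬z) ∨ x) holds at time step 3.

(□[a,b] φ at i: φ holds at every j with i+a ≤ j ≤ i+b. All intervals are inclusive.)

Check ((¬y → ¬z) ∨ x) at every j in [3,6]:
  j=3: true
  j=4: true
  j=5: true
  j=6: true
All positions satisfy it → formula holds.

True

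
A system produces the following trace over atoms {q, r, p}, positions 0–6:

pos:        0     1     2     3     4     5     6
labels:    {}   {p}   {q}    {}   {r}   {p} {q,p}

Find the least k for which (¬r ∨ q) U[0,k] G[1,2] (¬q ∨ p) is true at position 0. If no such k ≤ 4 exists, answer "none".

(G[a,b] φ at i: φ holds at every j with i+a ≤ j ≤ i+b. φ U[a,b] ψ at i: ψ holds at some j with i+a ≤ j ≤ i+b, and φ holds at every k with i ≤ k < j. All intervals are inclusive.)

Need earliest j ≥ 0 with G[1,2] (¬q ∨ p), and (¬r ∨ q) at every k in [0,j-1].
  j=0: rhs fails.
  j=1: rhs fails.
  j=2: rhs holds; lhs holds on [0,1]. k = 2.

2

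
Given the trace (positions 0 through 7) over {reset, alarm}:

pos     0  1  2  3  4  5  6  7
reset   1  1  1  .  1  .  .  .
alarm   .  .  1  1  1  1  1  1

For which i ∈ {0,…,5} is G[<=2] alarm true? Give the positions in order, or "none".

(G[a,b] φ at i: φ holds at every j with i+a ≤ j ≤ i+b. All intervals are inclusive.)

2, 3, 4, 5

Evaluate at each i in [0,5]:
  i=0: ✗ (fails at j=0)
  i=1: ✗ (fails at j=1)
  i=2: ✓ (all of [2,4])
  i=3: ✓ (all of [3,5])
  i=4: ✓ (all of [4,6])
  i=5: ✓ (all of [5,7])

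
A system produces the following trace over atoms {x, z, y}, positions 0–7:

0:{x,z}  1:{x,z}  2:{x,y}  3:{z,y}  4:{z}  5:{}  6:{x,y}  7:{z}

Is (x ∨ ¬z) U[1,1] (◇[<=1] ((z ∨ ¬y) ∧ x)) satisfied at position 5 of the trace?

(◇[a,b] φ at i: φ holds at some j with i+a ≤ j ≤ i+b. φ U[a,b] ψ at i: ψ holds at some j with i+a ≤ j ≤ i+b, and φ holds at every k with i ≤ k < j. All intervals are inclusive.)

False

Need some j in [6,6] with ◇[<=1] ((z ∨ ¬y) ∧ x), and (x ∨ ¬z) at every k in [5,j-1].
  j=6: ◇[<=1] ((z ∨ ¬y) ∧ x) — fails (none in [6,7]).
No j in the window works → until fails.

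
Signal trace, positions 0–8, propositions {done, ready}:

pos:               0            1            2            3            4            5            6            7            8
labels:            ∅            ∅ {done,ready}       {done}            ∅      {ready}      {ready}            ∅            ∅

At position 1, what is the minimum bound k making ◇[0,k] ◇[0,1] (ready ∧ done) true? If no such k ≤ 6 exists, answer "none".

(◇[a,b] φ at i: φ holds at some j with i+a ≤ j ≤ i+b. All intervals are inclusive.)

Scan j = 1,2,… for ◇[0,1] (ready ∧ done):
  j=1: holds
First hit at j=1, so smallest k = 1-1 = 0.

0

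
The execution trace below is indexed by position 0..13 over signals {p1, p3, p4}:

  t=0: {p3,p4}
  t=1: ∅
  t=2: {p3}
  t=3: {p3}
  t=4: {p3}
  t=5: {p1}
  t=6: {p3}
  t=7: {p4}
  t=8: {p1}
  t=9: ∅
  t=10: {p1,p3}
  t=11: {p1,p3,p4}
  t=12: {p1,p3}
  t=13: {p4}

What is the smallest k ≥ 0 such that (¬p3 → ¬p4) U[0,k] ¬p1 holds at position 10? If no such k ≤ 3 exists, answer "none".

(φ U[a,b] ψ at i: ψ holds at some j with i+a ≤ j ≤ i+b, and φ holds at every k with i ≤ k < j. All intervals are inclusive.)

Need earliest j ≥ 10 with ¬p1, and (¬p3 → ¬p4) at every k in [10,j-1].
  j=10: rhs fails.
  j=11: rhs fails.
  j=12: rhs fails.
  j=13: rhs holds; lhs holds on [10,12]. k = 3.

3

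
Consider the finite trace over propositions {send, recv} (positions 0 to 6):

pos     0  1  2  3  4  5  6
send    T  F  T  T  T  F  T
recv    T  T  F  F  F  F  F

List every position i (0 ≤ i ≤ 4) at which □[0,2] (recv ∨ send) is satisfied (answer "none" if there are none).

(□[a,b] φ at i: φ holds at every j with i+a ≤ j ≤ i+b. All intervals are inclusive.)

Evaluate at each i in [0,4]:
  i=0: ✓ (all of [0,2])
  i=1: ✓ (all of [1,3])
  i=2: ✓ (all of [2,4])
  i=3: ✗ (fails at j=5)
  i=4: ✗ (fails at j=5)

0, 1, 2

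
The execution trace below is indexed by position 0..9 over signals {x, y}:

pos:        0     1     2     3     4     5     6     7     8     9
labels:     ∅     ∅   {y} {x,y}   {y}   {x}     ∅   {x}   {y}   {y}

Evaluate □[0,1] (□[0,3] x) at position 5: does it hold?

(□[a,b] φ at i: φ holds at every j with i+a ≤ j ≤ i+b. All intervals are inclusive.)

Check □[0,3] x at every j in [5,6]:
  j=5: fails at 6
  j=6: fails at 6
Fails at j=5 → formula fails.

Does not hold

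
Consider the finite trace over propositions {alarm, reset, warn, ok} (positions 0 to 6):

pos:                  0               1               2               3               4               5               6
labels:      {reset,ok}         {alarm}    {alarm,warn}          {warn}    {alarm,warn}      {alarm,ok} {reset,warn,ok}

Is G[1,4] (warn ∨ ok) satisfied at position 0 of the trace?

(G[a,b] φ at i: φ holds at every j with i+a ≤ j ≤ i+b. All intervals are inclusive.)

False

Check (warn ∨ ok) at every j in [1,4]:
  j=1: false
  j=2: true
  j=3: true
  j=4: true
Fails at j=1 → formula fails.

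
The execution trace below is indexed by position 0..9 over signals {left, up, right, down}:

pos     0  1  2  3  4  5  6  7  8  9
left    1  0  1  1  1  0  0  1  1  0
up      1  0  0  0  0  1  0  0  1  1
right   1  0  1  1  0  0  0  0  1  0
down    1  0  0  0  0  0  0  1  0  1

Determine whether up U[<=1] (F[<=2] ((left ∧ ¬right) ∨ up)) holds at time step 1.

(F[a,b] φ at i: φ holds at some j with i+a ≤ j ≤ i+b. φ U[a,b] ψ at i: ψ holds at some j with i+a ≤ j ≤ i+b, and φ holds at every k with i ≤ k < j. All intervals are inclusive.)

Does not hold

Need some j in [1,2] with F[<=2] ((left ∧ ¬right) ∨ up), and up at every k in [1,j-1].
  j=1: F[<=2] ((left ∧ ¬right) ∨ up) — fails (none in [1,3]).
  j=2: F[<=2] ((left ∧ ¬right) ∨ up) holds, but up fails at k=1 → not this j.
No j in the window works → until fails.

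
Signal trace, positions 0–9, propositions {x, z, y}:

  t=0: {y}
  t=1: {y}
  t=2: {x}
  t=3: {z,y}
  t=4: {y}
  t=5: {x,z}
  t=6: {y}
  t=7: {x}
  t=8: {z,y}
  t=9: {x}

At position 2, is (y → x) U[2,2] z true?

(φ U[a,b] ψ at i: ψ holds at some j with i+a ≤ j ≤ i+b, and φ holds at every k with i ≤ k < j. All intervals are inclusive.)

False

Need some j in [4,4] with z, and (y → x) at every k in [2,j-1].
  j=4: z false.
No j in the window works → until fails.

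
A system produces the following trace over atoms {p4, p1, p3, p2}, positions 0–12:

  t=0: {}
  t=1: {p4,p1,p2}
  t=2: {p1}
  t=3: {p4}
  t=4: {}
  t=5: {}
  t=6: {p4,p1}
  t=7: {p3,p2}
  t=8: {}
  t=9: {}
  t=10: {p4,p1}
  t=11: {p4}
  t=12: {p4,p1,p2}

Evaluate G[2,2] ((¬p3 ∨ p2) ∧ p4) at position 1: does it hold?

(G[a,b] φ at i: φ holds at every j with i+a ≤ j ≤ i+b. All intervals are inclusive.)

Yes

Check ((¬p3 ∨ p2) ∧ p4) at every j in [3,3]:
  j=3: true
All positions satisfy it → formula holds.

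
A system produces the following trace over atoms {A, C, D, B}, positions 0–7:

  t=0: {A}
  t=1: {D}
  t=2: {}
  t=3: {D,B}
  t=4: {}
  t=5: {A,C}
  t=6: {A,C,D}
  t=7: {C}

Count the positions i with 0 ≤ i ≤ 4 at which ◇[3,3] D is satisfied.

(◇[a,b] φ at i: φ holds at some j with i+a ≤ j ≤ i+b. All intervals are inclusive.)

Evaluate at each i in [0,4]:
  i=0: ✓ (witness j=3)
  i=1: ✗ (none in [4,4])
  i=2: ✗ (none in [5,5])
  i=3: ✓ (witness j=6)
  i=4: ✗ (none in [7,7])
Positions where it holds: {0, 3} → 2.

2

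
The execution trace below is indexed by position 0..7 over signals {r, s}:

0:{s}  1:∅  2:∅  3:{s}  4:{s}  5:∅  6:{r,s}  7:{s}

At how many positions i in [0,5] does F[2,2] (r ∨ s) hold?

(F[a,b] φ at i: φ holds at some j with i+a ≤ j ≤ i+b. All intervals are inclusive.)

Evaluate at each i in [0,5]:
  i=0: ✗ (none in [2,2])
  i=1: ✓ (witness j=3)
  i=2: ✓ (witness j=4)
  i=3: ✗ (none in [5,5])
  i=4: ✓ (witness j=6)
  i=5: ✓ (witness j=7)
Positions where it holds: {1, 2, 4, 5} → 4.

4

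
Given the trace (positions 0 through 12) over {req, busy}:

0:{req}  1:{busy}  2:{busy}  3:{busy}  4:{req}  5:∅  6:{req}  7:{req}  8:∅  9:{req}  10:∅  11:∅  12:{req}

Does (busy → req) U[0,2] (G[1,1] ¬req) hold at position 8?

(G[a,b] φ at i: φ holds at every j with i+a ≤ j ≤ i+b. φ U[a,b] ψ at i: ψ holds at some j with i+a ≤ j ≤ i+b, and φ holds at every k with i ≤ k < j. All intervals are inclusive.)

Need some j in [8,10] with G[1,1] ¬req, and (busy → req) at every k in [8,j-1].
  j=8: G[1,1] ¬req — fails at 9.
  j=9: G[1,1] ¬req holds; (busy → req) holds at every k in [8,8] → satisfied.

Yes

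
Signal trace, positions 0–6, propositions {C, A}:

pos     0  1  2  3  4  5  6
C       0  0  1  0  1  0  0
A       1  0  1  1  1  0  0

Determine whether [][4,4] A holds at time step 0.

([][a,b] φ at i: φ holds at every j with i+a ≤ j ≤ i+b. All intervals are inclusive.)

Check A at every j in [4,4]:
  j=4: true
All positions satisfy it → formula holds.

Yes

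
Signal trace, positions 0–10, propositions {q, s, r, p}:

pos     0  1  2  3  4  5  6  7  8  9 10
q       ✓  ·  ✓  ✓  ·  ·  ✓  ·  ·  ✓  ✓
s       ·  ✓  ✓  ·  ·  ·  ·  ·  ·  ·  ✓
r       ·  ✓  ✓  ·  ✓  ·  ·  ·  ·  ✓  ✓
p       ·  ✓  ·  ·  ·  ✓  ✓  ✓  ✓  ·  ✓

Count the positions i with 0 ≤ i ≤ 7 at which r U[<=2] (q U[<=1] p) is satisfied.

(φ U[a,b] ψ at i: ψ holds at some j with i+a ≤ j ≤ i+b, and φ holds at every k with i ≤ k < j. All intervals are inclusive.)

Evaluate at each i in [0,7]:
  i=0: ✓ (rhs at j=0)
  i=1: ✓ (rhs at j=1)
  i=2: ✗ (no rhs in [2,4])
  i=3: ✗ (lhs fails at k=3 before rhs at j=5)
  i=4: ✓ (rhs at j=5; lhs holds on [4,4])
  i=5: ✓ (rhs at j=5)
  i=6: ✓ (rhs at j=6)
  i=7: ✓ (rhs at j=7)
Positions where it holds: {0, 1, 4, 5, 6, 7} → 6.

6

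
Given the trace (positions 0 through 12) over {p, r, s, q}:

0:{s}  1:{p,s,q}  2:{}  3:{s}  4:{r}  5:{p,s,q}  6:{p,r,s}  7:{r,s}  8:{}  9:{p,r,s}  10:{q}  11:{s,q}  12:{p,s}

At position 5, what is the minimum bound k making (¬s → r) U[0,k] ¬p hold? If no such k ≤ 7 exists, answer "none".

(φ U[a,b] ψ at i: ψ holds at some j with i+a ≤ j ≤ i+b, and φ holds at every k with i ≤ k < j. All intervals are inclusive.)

Need earliest j ≥ 5 with ¬p, and (¬s → r) at every k in [5,j-1].
  j=5: rhs fails.
  j=6: rhs fails.
  j=7: rhs holds; lhs holds on [5,6]. k = 2.

2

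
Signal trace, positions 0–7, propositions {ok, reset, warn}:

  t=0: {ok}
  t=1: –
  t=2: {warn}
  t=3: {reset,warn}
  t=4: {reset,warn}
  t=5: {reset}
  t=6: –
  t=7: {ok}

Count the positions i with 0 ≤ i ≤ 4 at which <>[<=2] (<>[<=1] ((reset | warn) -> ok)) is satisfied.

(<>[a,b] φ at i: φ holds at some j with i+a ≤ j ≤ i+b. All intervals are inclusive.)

4

Evaluate at each i in [0,4]:
  i=0: ✓ (witness j=0)
  i=1: ✓ (witness j=1)
  i=2: ✗ (none in [2,4])
  i=3: ✓ (witness j=5)
  i=4: ✓ (witness j=5)
Positions where it holds: {0, 1, 3, 4} → 4.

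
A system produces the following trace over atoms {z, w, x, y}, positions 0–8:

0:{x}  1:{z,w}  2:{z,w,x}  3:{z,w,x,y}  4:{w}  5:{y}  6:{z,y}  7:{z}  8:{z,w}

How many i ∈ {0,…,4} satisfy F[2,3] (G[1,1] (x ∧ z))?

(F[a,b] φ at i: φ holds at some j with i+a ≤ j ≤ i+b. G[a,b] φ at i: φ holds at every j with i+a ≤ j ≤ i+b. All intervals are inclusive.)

Evaluate at each i in [0,4]:
  i=0: ✓ (witness j=2)
  i=1: ✗ (none in [3,4])
  i=2: ✗ (none in [4,5])
  i=3: ✗ (none in [5,6])
  i=4: ✗ (none in [6,7])
Positions where it holds: {0} → 1.

1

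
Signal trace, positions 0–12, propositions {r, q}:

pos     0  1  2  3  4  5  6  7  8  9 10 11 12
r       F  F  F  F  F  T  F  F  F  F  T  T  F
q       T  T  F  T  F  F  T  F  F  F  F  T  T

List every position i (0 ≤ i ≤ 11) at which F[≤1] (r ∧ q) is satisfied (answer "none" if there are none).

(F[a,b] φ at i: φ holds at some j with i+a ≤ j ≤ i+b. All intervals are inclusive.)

10, 11

Evaluate at each i in [0,11]:
  i=0: ✗ (none in [0,1])
  i=1: ✗ (none in [1,2])
  i=2: ✗ (none in [2,3])
  i=3: ✗ (none in [3,4])
  i=4: ✗ (none in [4,5])
  i=5: ✗ (none in [5,6])
  i=6: ✗ (none in [6,7])
  i=7: ✗ (none in [7,8])
  i=8: ✗ (none in [8,9])
  i=9: ✗ (none in [9,10])
  i=10: ✓ (witness j=11)
  i=11: ✓ (witness j=11)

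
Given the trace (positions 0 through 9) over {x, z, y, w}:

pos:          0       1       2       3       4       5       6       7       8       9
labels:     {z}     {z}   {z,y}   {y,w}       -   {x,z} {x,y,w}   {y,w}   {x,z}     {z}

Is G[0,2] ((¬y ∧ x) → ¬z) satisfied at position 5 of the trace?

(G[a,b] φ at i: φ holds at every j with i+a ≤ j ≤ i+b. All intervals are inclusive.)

Check ((¬y ∧ x) → ¬z) at every j in [5,7]:
  j=5: antecedent true; consequent false → ✗
  j=6: antecedent false → ✓
  j=7: antecedent false → ✓
Fails at j=5 → formula fails.

Does not hold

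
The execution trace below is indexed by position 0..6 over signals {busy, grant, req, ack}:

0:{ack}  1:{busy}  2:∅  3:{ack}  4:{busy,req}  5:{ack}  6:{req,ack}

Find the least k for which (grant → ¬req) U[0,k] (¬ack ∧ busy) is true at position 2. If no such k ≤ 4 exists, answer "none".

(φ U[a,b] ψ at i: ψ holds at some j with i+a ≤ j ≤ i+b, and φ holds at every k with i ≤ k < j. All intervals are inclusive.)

2

Need earliest j ≥ 2 with (¬ack ∧ busy), and (grant → ¬req) at every k in [2,j-1].
  j=2: rhs fails.
  j=3: rhs fails.
  j=4: rhs holds; lhs holds on [2,3]. k = 2.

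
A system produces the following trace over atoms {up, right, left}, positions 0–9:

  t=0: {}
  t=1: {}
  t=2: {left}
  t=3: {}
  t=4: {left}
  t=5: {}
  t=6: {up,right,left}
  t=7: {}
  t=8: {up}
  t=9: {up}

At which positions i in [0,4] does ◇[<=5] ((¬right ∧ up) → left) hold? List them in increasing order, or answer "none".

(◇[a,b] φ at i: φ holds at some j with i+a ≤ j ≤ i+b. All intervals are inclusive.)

0, 1, 2, 3, 4

Evaluate at each i in [0,4]:
  i=0: ✓ (witness j=0)
  i=1: ✓ (witness j=1)
  i=2: ✓ (witness j=2)
  i=3: ✓ (witness j=3)
  i=4: ✓ (witness j=4)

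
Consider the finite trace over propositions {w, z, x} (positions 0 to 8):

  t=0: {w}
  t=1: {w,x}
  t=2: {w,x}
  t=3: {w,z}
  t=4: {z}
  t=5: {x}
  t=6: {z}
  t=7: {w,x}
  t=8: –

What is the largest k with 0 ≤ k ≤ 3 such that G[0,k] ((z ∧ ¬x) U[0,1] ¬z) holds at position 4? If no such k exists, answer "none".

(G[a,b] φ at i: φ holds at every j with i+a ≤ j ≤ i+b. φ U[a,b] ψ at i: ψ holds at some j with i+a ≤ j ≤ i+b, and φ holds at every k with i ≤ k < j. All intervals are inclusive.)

3

((z ∧ ¬x) U[0,1] ¬z) must hold from j=4 onward; find where it first fails.
  j=4: holds
  j=5: holds
  j=6: holds
  j=7: holds
Holds through j=7; largest k = 3.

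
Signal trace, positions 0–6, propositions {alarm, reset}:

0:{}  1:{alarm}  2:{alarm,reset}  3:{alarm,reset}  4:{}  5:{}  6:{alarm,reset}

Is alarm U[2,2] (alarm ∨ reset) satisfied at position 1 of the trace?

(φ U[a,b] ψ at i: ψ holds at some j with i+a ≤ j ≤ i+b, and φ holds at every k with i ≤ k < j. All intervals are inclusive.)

Need some j in [3,3] with (alarm ∨ reset), and alarm at every k in [1,j-1].
  j=3: (alarm ∨ reset) holds; alarm holds at every k in [1,2] → satisfied.

Holds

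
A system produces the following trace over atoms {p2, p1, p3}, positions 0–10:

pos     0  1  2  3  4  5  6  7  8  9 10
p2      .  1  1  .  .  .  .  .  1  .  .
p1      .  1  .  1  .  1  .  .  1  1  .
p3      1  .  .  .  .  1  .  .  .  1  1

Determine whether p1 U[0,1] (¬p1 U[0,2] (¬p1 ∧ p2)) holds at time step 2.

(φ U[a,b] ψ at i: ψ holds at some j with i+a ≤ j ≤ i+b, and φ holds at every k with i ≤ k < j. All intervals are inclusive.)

Need some j in [2,3] with (¬p1 U[0,2] (¬p1 ∧ p2)), and p1 at every k in [2,j-1].
  j=2: (¬p1 U[0,2] (¬p1 ∧ p2)) holds; no prefix to check → satisfied.

Yes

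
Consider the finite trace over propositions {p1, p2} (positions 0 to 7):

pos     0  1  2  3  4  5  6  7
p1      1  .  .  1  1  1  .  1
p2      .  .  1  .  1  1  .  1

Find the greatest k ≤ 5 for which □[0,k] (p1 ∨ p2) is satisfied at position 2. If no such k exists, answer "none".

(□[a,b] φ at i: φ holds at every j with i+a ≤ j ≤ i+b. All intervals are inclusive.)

(p1 ∨ p2) must hold from j=2 onward; find where it first fails.
  j=2: holds
  j=3: holds
  j=4: holds
  j=5: holds
  j=6: fails
Holds on [2,5], so largest k = 3.

3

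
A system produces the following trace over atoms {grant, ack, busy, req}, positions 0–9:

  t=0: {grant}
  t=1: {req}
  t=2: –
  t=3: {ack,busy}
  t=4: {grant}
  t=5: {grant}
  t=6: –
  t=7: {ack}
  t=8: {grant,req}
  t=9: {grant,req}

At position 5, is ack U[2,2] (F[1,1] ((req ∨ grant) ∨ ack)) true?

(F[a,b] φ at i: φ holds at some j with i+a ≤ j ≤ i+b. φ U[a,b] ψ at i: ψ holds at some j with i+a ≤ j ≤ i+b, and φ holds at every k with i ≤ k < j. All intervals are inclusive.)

Need some j in [7,7] with F[1,1] ((req ∨ grant) ∨ ack), and ack at every k in [5,j-1].
  j=7: F[1,1] ((req ∨ grant) ∨ ack) holds, but ack fails at k=5 → not this j.
No j in the window works → until fails.

Does not hold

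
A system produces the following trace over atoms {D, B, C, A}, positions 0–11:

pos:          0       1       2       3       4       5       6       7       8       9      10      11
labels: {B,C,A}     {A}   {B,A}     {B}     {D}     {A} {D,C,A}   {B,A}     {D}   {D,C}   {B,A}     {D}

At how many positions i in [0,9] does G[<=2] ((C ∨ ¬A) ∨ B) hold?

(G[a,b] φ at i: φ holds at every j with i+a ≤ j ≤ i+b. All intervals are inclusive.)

Evaluate at each i in [0,9]:
  i=0: ✗ (fails at j=1)
  i=1: ✗ (fails at j=1)
  i=2: ✓ (all of [2,4])
  i=3: ✗ (fails at j=5)
  i=4: ✗ (fails at j=5)
  i=5: ✗ (fails at j=5)
  i=6: ✓ (all of [6,8])
  i=7: ✓ (all of [7,9])
  i=8: ✓ (all of [8,10])
  i=9: ✓ (all of [9,11])
Positions where it holds: {2, 6, 7, 8, 9} → 5.

5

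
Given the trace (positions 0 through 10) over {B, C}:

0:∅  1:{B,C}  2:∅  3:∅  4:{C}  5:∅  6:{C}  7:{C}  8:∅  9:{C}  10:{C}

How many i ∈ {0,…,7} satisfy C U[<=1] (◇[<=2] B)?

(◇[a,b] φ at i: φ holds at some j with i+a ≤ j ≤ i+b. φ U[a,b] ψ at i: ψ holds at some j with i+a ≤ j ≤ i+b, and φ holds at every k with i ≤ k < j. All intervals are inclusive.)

2

Evaluate at each i in [0,7]:
  i=0: ✓ (rhs at j=0)
  i=1: ✓ (rhs at j=1)
  i=2: ✗ (no rhs in [2,3])
  i=3: ✗ (no rhs in [3,4])
  i=4: ✗ (no rhs in [4,5])
  i=5: ✗ (no rhs in [5,6])
  i=6: ✗ (no rhs in [6,7])
  i=7: ✗ (no rhs in [7,8])
Positions where it holds: {0, 1} → 2.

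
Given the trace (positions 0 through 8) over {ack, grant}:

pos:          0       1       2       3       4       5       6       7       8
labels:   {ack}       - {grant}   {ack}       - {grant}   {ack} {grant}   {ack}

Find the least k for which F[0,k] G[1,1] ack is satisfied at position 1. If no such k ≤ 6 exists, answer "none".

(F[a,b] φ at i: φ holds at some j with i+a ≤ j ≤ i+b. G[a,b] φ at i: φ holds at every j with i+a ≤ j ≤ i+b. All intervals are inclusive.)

Scan j = 1,2,… for G[1,1] ack:
  j=1: fails
  j=2: holds
First hit at j=2, so smallest k = 2-1 = 1.

1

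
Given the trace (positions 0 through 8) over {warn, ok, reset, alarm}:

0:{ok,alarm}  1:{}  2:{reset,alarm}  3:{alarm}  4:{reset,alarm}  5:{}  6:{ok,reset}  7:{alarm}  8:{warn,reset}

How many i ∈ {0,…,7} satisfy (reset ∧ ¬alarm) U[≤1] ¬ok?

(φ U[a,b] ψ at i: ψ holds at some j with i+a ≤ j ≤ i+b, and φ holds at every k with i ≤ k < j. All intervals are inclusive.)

Evaluate at each i in [0,7]:
  i=0: ✗ (lhs fails at k=0 before rhs at j=1)
  i=1: ✓ (rhs at j=1)
  i=2: ✓ (rhs at j=2)
  i=3: ✓ (rhs at j=3)
  i=4: ✓ (rhs at j=4)
  i=5: ✓ (rhs at j=5)
  i=6: ✓ (rhs at j=7; lhs holds on [6,6])
  i=7: ✓ (rhs at j=7)
Positions where it holds: {1, 2, 3, 4, 5, 6, 7} → 7.

7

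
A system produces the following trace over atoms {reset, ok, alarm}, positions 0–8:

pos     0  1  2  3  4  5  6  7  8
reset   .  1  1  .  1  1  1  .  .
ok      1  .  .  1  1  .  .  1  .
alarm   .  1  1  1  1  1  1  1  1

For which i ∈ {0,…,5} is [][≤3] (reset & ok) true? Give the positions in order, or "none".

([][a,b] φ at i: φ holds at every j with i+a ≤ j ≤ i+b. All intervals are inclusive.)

Evaluate at each i in [0,5]:
  i=0: ✗ (fails at j=0)
  i=1: ✗ (fails at j=1)
  i=2: ✗ (fails at j=2)
  i=3: ✗ (fails at j=3)
  i=4: ✗ (fails at j=5)
  i=5: ✗ (fails at j=5)

none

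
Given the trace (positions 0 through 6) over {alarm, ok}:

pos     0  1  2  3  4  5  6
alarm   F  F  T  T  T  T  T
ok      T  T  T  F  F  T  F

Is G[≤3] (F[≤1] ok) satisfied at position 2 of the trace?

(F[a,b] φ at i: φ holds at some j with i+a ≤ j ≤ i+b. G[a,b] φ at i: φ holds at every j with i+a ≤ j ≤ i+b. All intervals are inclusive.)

False

Check F[≤1] ok at every j in [2,5]:
  j=2: holds (witness at 2)
  j=3: fails (none in [3,4])
  j=4: holds (witness at 5)
  j=5: holds (witness at 5)
Fails at j=3 → formula fails.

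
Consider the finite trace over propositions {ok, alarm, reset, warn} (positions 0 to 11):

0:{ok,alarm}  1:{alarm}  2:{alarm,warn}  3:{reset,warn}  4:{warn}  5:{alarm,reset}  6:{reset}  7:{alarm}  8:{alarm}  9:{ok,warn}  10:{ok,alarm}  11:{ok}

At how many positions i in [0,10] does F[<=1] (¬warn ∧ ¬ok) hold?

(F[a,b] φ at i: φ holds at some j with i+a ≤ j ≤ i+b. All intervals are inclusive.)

7

Evaluate at each i in [0,10]:
  i=0: ✓ (witness j=1)
  i=1: ✓ (witness j=1)
  i=2: ✗ (none in [2,3])
  i=3: ✗ (none in [3,4])
  i=4: ✓ (witness j=5)
  i=5: ✓ (witness j=5)
  i=6: ✓ (witness j=6)
  i=7: ✓ (witness j=7)
  i=8: ✓ (witness j=8)
  i=9: ✗ (none in [9,10])
  i=10: ✗ (none in [10,11])
Positions where it holds: {0, 1, 4, 5, 6, 7, 8} → 7.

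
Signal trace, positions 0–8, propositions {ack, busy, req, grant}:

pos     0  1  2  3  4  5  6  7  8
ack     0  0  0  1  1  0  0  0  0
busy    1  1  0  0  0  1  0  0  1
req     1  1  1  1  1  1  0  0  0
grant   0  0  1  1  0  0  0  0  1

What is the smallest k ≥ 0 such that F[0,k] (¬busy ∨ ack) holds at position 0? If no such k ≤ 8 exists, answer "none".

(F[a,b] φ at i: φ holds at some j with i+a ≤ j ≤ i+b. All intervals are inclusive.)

2

Scan j = 0,1,… for (¬busy ∨ ack):
  j=0: fails
  j=1: fails
  j=2: holds
First hit at j=2, so smallest k = 2-0 = 2.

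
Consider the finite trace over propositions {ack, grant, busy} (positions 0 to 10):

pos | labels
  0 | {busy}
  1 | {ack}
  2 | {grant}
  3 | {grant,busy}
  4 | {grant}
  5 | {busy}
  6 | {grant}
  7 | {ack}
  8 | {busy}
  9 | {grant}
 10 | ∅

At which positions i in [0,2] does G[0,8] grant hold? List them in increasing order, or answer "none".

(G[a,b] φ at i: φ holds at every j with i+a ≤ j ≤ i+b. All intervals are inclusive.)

Evaluate at each i in [0,2]:
  i=0: ✗ (fails at j=0)
  i=1: ✗ (fails at j=1)
  i=2: ✗ (fails at j=5)

none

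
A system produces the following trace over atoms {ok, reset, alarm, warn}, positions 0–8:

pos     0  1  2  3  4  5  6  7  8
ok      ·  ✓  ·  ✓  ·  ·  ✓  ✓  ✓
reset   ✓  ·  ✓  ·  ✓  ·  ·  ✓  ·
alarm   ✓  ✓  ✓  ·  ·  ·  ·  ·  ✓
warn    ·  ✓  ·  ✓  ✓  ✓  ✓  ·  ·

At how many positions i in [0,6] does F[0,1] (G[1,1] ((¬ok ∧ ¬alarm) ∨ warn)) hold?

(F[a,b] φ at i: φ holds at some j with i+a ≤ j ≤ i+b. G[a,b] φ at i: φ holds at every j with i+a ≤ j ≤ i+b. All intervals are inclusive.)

Evaluate at each i in [0,6]:
  i=0: ✓ (witness j=0)
  i=1: ✓ (witness j=2)
  i=2: ✓ (witness j=2)
  i=3: ✓ (witness j=3)
  i=4: ✓ (witness j=4)
  i=5: ✓ (witness j=5)
  i=6: ✗ (none in [6,7])
Positions where it holds: {0, 1, 2, 3, 4, 5} → 6.

6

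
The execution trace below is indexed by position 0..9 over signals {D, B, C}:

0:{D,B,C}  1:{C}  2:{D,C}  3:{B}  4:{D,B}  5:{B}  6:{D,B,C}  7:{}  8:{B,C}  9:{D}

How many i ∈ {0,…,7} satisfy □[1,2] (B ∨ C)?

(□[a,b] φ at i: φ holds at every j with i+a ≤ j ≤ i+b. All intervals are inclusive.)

Evaluate at each i in [0,7]:
  i=0: ✓ (all of [1,2])
  i=1: ✓ (all of [2,3])
  i=2: ✓ (all of [3,4])
  i=3: ✓ (all of [4,5])
  i=4: ✓ (all of [5,6])
  i=5: ✗ (fails at j=7)
  i=6: ✗ (fails at j=7)
  i=7: ✗ (fails at j=9)
Positions where it holds: {0, 1, 2, 3, 4} → 5.

5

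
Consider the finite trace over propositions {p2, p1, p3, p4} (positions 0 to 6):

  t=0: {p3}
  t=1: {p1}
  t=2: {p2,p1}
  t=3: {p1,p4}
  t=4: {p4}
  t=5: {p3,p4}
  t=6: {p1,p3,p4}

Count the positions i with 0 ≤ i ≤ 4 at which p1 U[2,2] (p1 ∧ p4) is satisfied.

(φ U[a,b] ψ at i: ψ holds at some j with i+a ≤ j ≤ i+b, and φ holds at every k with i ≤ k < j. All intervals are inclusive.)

1

Evaluate at each i in [0,4]:
  i=0: ✗ (no rhs in [2,2])
  i=1: ✓ (rhs at j=3; lhs holds on [1,2])
  i=2: ✗ (no rhs in [4,4])
  i=3: ✗ (no rhs in [5,5])
  i=4: ✗ (lhs fails at k=4 before rhs at j=6)
Positions where it holds: {1} → 1.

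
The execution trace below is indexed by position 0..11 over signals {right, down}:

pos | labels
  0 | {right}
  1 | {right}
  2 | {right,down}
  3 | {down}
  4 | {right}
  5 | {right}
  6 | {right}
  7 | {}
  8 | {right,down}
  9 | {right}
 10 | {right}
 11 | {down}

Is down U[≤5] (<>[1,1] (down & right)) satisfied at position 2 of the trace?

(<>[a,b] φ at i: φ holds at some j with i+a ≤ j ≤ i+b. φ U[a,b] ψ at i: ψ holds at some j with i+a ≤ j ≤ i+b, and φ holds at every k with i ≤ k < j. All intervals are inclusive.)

No

Need some j in [2,7] with <>[1,1] (down & right), and down at every k in [2,j-1].
  j=2: <>[1,1] (down & right) — fails (none in [3,3]).
  j=3: <>[1,1] (down & right) — fails (none in [4,4]).
  j=4: <>[1,1] (down & right) — fails (none in [5,5]).
  j=5: <>[1,1] (down & right) — fails (none in [6,6]).
  j=6: <>[1,1] (down & right) — fails (none in [7,7]).
  j=7: <>[1,1] (down & right) holds, but down fails at k=4 → not this j.
No j in the window works → until fails.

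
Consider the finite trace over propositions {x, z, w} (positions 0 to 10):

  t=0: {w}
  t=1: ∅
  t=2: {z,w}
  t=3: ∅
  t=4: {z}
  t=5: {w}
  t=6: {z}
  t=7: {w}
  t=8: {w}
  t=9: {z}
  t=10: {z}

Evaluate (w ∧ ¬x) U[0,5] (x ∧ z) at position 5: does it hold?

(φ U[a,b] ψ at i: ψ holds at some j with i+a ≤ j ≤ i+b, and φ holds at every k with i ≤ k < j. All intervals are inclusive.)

Need some j in [5,10] with (x ∧ z), and (w ∧ ¬x) at every k in [5,j-1].
  j=5: (x ∧ z) false.
  j=6: (x ∧ z) false.
  j=7: (x ∧ z) false.
  j=8: (x ∧ z) false.
  j=9: (x ∧ z) false.
  j=10: (x ∧ z) false.
No j in the window works → until fails.

No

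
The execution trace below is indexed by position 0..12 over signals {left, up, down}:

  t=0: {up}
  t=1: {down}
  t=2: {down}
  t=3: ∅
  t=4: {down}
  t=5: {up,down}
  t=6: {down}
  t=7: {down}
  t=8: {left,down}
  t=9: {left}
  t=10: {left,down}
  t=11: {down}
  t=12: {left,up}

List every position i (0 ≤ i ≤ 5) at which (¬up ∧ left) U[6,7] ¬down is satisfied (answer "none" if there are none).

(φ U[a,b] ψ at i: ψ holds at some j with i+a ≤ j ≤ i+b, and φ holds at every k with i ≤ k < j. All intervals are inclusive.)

Evaluate at each i in [0,5]:
  i=0: ✗ (no rhs in [6,7])
  i=1: ✗ (no rhs in [7,8])
  i=2: ✗ (lhs fails at k=2 before rhs at j=9)
  i=3: ✗ (lhs fails at k=3 before rhs at j=9)
  i=4: ✗ (no rhs in [10,11])
  i=5: ✗ (lhs fails at k=5 before rhs at j=12)

none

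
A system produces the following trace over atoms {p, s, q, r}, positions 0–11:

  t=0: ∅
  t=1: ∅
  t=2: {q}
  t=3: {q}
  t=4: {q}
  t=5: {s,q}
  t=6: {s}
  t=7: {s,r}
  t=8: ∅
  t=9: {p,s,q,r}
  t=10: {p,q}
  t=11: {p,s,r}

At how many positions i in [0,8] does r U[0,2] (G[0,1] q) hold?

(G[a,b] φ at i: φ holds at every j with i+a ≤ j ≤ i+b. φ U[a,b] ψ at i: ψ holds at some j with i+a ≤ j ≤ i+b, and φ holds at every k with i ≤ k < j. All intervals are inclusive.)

Evaluate at each i in [0,8]:
  i=0: ✗ (lhs fails at k=0 before rhs at j=2)
  i=1: ✗ (lhs fails at k=1 before rhs at j=2)
  i=2: ✓ (rhs at j=2)
  i=3: ✓ (rhs at j=3)
  i=4: ✓ (rhs at j=4)
  i=5: ✗ (no rhs in [5,7])
  i=6: ✗ (no rhs in [6,8])
  i=7: ✗ (lhs fails at k=8 before rhs at j=9)
  i=8: ✗ (lhs fails at k=8 before rhs at j=9)
Positions where it holds: {2, 3, 4} → 3.

3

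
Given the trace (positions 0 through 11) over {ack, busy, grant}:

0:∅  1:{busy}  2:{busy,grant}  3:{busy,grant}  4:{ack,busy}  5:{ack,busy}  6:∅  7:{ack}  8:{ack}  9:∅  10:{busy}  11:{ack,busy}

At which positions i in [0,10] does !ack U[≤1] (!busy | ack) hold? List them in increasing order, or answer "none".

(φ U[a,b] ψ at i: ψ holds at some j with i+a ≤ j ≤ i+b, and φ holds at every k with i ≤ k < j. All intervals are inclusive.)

0, 3, 4, 5, 6, 7, 8, 9, 10

Evaluate at each i in [0,10]:
  i=0: ✓ (rhs at j=0)
  i=1: ✗ (no rhs in [1,2])
  i=2: ✗ (no rhs in [2,3])
  i=3: ✓ (rhs at j=4; lhs holds on [3,3])
  i=4: ✓ (rhs at j=4)
  i=5: ✓ (rhs at j=5)
  i=6: ✓ (rhs at j=6)
  i=7: ✓ (rhs at j=7)
  i=8: ✓ (rhs at j=8)
  i=9: ✓ (rhs at j=9)
  i=10: ✓ (rhs at j=11; lhs holds on [10,10])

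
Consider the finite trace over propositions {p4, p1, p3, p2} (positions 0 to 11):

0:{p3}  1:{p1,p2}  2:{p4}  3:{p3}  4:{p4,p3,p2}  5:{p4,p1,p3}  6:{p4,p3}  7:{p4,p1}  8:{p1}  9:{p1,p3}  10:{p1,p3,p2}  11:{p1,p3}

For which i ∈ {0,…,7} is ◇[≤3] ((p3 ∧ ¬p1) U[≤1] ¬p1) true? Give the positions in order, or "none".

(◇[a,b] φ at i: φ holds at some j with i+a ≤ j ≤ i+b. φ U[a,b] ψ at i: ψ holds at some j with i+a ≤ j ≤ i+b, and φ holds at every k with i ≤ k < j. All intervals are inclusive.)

Evaluate at each i in [0,7]:
  i=0: ✓ (witness j=0)
  i=1: ✓ (witness j=2)
  i=2: ✓ (witness j=2)
  i=3: ✓ (witness j=3)
  i=4: ✓ (witness j=4)
  i=5: ✓ (witness j=6)
  i=6: ✓ (witness j=6)
  i=7: ✗ (none in [7,10])

0, 1, 2, 3, 4, 5, 6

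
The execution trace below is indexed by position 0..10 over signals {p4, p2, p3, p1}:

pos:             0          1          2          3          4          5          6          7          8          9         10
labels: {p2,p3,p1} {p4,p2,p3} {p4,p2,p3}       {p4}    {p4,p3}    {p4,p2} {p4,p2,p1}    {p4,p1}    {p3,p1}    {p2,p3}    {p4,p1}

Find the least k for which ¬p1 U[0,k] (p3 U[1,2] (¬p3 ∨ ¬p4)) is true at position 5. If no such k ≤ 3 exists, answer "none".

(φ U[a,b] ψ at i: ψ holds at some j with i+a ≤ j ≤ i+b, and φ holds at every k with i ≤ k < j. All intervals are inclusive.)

Need earliest j ≥ 5 with (p3 U[1,2] (¬p3 ∨ ¬p4)), and ¬p1 at every k in [5,j-1].
  j=5: rhs fails.
  j=6: rhs fails.
  j=7: rhs fails.
  j=8: rhs holds but lhs fails at k=6.
No witness within the range → none.

none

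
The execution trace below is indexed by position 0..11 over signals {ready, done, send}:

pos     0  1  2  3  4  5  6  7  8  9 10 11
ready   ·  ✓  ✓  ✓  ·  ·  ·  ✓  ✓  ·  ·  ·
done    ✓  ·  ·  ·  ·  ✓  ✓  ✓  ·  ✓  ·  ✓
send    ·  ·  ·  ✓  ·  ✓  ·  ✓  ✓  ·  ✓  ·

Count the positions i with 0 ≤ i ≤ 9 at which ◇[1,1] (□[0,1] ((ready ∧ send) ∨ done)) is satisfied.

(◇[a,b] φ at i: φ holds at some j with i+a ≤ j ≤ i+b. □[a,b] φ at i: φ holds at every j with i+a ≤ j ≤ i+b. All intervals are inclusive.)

4

Evaluate at each i in [0,9]:
  i=0: ✗ (none in [1,1])
  i=1: ✗ (none in [2,2])
  i=2: ✗ (none in [3,3])
  i=3: ✗ (none in [4,4])
  i=4: ✓ (witness j=5)
  i=5: ✓ (witness j=6)
  i=6: ✓ (witness j=7)
  i=7: ✓ (witness j=8)
  i=8: ✗ (none in [9,9])
  i=9: ✗ (none in [10,10])
Positions where it holds: {4, 5, 6, 7} → 4.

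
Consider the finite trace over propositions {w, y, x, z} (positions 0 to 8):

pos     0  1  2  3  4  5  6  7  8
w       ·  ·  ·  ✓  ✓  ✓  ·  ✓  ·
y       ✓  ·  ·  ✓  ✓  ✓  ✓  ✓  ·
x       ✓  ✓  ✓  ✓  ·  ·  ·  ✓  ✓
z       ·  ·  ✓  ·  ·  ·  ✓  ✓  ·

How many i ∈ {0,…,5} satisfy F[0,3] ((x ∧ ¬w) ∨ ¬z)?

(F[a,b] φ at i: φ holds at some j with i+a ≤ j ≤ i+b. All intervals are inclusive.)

Evaluate at each i in [0,5]:
  i=0: ✓ (witness j=0)
  i=1: ✓ (witness j=1)
  i=2: ✓ (witness j=2)
  i=3: ✓ (witness j=3)
  i=4: ✓ (witness j=4)
  i=5: ✓ (witness j=5)
Positions where it holds: {0, 1, 2, 3, 4, 5} → 6.

6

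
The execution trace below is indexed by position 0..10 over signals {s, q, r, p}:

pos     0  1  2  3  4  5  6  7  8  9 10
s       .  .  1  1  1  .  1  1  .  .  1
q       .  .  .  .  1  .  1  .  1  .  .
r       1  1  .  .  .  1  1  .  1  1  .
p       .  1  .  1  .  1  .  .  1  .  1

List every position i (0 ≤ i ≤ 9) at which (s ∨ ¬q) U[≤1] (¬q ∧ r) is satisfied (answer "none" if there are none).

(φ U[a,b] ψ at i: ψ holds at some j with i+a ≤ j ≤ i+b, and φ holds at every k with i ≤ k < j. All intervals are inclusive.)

0, 1, 4, 5, 9

Evaluate at each i in [0,9]:
  i=0: ✓ (rhs at j=0)
  i=1: ✓ (rhs at j=1)
  i=2: ✗ (no rhs in [2,3])
  i=3: ✗ (no rhs in [3,4])
  i=4: ✓ (rhs at j=5; lhs holds on [4,4])
  i=5: ✓ (rhs at j=5)
  i=6: ✗ (no rhs in [6,7])
  i=7: ✗ (no rhs in [7,8])
  i=8: ✗ (lhs fails at k=8 before rhs at j=9)
  i=9: ✓ (rhs at j=9)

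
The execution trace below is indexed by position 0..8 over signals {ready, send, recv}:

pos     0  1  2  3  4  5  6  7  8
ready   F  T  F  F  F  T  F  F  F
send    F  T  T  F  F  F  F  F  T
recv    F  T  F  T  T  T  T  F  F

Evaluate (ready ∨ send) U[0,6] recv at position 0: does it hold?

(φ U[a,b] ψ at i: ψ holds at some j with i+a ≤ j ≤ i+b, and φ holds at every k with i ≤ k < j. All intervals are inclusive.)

Need some j in [0,6] with recv, and (ready ∨ send) at every k in [0,j-1].
  j=0: recv false.
  j=1: recv holds, but (ready ∨ send) fails at k=0 → not this j.
  j=2: recv false.
  j=3: recv holds, but (ready ∨ send) fails at k=0 → not this j.
  j=4: recv holds, but (ready ∨ send) fails at k=0 → not this j.
  j=5: recv holds, but (ready ∨ send) fails at k=0 → not this j.
  j=6: recv holds, but (ready ∨ send) fails at k=0 → not this j.
No j in the window works → until fails.

False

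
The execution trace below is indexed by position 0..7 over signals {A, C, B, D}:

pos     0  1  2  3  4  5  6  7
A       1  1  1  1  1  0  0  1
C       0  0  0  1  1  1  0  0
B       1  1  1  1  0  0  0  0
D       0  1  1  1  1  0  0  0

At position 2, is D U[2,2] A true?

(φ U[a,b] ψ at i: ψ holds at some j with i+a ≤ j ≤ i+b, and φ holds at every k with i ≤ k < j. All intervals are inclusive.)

Yes

Need some j in [4,4] with A, and D at every k in [2,j-1].
  j=4: A holds; D holds at every k in [2,3] → satisfied.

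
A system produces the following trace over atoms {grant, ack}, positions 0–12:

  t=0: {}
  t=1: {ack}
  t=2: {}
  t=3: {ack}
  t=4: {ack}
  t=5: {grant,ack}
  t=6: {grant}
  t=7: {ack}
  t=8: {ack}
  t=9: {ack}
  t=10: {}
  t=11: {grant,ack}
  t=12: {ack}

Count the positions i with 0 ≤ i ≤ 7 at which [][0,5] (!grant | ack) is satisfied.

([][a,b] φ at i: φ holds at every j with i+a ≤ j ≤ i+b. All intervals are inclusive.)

Evaluate at each i in [0,7]:
  i=0: ✓ (all of [0,5])
  i=1: ✗ (fails at j=6)
  i=2: ✗ (fails at j=6)
  i=3: ✗ (fails at j=6)
  i=4: ✗ (fails at j=6)
  i=5: ✗ (fails at j=6)
  i=6: ✗ (fails at j=6)
  i=7: ✓ (all of [7,12])
Positions where it holds: {0, 7} → 2.

2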